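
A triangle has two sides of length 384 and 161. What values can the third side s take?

223 < s < 545

By the triangle inequality, s must be less than 384 + 161 = 545 and greater than |384 − 161| = 223.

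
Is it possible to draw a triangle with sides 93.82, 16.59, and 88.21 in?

The longest side is 93.82, and the other two sum to 104.80.
Since 104.80 > 93.82, the triangle inequality holds.

Yes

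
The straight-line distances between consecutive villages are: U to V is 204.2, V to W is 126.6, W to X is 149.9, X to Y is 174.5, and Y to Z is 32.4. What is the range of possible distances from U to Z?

0 ≤ UZ ≤ 687.6

The maximum is all hops collinear in one direction: 204.2 + 126.6 + 149.9 + 174.5 + 32.4 = 687.6.
The longest hop is 204.2; the others sum to 483.4. Since 204.2 ≤ 483.4, the path can fold back on itself completely, so the minimum distance is 0.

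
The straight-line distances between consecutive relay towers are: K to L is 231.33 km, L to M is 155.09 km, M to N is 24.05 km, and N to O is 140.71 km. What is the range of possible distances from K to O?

0 ≤ KO ≤ 551.18 km

The maximum is all hops collinear in one direction: 231.33 + 155.09 + 24.05 + 140.71 = 551.18.
The longest hop is 231.33; the others sum to 319.85. Since 231.33 ≤ 319.85, the path can fold back on itself completely, so the minimum distance is 0.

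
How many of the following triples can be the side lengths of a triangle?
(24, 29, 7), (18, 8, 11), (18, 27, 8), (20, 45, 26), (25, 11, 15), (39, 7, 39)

(7,24,29): 7+24 > 29 → valid
(8,11,18): 8+11 > 18 → valid
(8,18,27): 8+18 ≤ 27 → not valid
(20,26,45): 20+26 > 45 → valid
(11,15,25): 11+15 > 25 → valid
(7,39,39): 7+39 > 39 → valid
5 of the 6 triples form a triangle.

5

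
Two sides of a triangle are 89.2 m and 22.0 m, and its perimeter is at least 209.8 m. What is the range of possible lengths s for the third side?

98.6 ≤ s < 111.2

Triangle inequality alone gives 67.2 < s < 111.2.
The perimeter condition gives s ≥ 209.8 − 89.2 − 22.0 = 98.6.
Intersecting the two: 98.6 ≤ s < 111.2.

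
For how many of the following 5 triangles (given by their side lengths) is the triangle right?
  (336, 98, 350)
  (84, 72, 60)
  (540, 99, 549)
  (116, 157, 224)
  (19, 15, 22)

(336,98,350): 98²+336² = 122500 = 350² → right
(84,72,60): 60²+72² = 8784 > 7056 = 84² → acute
(540,99,549): 99²+540² = 301401 = 549² → right
(116,157,224): 116²+157² = 38105 < 50176 = 224² → obtuse
(19,15,22): 15²+19² = 586 > 484 = 22² → acute
2 of the 5 are right.

2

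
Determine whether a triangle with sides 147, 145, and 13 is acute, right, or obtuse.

Compare the square of the longest side to the sum of squares of the other two: 13² + 145² = 21194 < 21609 = 147².

obtuse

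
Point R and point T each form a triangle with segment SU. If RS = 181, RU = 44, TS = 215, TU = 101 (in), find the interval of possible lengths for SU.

137 < SU < 225

From triangle RSU: |181 − 44| < SU < 181 + 44, i.e. 137 < SU < 225.
From triangle TSU: 114 < SU < 316.
Both must hold, so SU lies in the intersection.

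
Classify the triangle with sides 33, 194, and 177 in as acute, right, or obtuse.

Compare the square of the longest side to the sum of squares of the other two: 33² + 177² = 32418 < 37636 = 194².

obtuse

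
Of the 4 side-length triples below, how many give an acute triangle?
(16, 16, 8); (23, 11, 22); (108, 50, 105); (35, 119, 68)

3

(16,16,8): 8²+16² = 320 > 256 = 16² → acute
(23,11,22): 11²+22² = 605 > 529 = 23² → acute
(108,50,105): 50²+105² = 13525 > 11664 = 108² → acute
(35,119,68): 35+68 ≤ 119, not a triangle
3 of the 4 are acute.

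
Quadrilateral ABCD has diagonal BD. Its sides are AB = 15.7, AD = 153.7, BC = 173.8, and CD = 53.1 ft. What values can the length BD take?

138.0 < BD < 169.4

From triangle ABD: |15.7 − 153.7| < BD < 15.7 + 153.7, i.e. 138.0 < BD < 169.4.
From triangle CBD: 120.7 < BD < 226.9.
Both must hold, so BD lies in the intersection.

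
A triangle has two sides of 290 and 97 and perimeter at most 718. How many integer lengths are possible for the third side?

138

Triangle inequality: 193 < x < 387. Perimeter ≤ 718 gives x ≤ 718 − 290 − 97 = 331.
So 193 < x ≤ 331; integers 194 through 331: 138 values.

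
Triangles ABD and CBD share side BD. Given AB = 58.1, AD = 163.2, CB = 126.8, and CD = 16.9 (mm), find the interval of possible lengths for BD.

From triangle ABD: |58.1 − 163.2| < BD < 58.1 + 163.2, i.e. 105.1 < BD < 221.3.
From triangle CBD: 109.9 < BD < 143.7.
Both must hold, so BD lies in the intersection.

109.9 < BD < 143.7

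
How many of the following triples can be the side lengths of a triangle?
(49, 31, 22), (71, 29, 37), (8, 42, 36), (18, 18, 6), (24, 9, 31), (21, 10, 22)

5

(22,31,49): 22+31 > 49 → valid
(29,37,71): 29+37 ≤ 71 → not valid
(8,36,42): 8+36 > 42 → valid
(6,18,18): 6+18 > 18 → valid
(9,24,31): 9+24 > 31 → valid
(10,21,22): 10+21 > 22 → valid
5 of the 6 triples form a triangle.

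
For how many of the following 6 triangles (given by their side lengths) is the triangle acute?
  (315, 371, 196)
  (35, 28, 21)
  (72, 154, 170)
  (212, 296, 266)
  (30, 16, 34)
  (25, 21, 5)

(315,371,196): 196²+315² = 137641 = 371² → right
(35,28,21): 21²+28² = 1225 = 35² → right
(72,154,170): 72²+154² = 28900 = 170² → right
(212,296,266): 212²+266² = 115700 > 87616 = 296² → acute
(30,16,34): 16²+30² = 1156 = 34² → right
(25,21,5): 5²+21² = 466 < 625 = 25² → obtuse
1 of the 6 is acute.

1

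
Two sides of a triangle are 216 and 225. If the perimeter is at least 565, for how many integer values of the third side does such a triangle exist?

Triangle inequality: 9 < x < 441. Perimeter ≥ 565 gives x ≥ 565 − 216 − 225 = 124.
So 124 ≤ x < 441; integers 124 through 440: 317 values.

317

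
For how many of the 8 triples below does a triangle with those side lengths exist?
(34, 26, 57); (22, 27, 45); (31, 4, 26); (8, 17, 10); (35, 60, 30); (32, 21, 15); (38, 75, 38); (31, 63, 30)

(26,34,57): 26+34 > 57 → valid
(22,27,45): 22+27 > 45 → valid
(4,26,31): 4+26 ≤ 31 → not valid
(8,10,17): 8+10 > 17 → valid
(30,35,60): 30+35 > 60 → valid
(15,21,32): 15+21 > 32 → valid
(38,38,75): 38+38 > 75 → valid
(30,31,63): 30+31 ≤ 63 → not valid
6 of the 8 triples form a triangle.

6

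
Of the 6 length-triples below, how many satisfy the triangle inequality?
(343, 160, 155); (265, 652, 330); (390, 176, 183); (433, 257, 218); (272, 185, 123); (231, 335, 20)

2

(155,160,343): 155+160 ≤ 343 → not valid
(265,330,652): 265+330 ≤ 652 → not valid
(176,183,390): 176+183 ≤ 390 → not valid
(218,257,433): 218+257 > 433 → valid
(123,185,272): 123+185 > 272 → valid
(20,231,335): 20+231 ≤ 335 → not valid
2 of the 6 triples form a triangle.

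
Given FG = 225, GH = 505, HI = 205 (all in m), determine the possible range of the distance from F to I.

The maximum is all hops collinear in one direction: 225 + 505 + 205 = 935.
The longest hop is 505; the others sum to 430. Folding the others back against it leaves at least 505 − 430 = 75.

75 ≤ FI ≤ 935 m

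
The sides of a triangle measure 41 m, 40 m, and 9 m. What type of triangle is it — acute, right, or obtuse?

right

Compare the square of the longest side to the sum of squares of the other two: 9² + 40² = 1681 = 41².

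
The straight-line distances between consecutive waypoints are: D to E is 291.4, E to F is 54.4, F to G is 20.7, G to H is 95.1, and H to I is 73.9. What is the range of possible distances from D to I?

47.3 ≤ DI ≤ 535.5

The maximum is all hops collinear in one direction: 291.4 + 54.4 + 20.7 + 95.1 + 73.9 = 535.5.
The longest hop is 291.4; the others sum to 244.1. Folding the others back against it leaves at least 291.4 − 244.1 = 47.3.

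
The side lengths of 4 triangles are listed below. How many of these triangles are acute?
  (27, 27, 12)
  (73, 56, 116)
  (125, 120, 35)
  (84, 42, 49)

(27,27,12): 12²+27² = 873 > 729 = 27² → acute
(73,56,116): 56²+73² = 8465 < 13456 = 116² → obtuse
(125,120,35): 35²+120² = 15625 = 125² → right
(84,42,49): 42²+49² = 4165 < 7056 = 84² → obtuse
1 of the 4 is acute.

1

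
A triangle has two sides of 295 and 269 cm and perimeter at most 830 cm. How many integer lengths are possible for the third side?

240

Triangle inequality: 26 < x < 564. Perimeter ≤ 830 gives x ≤ 830 − 295 − 269 = 266.
So 26 < x ≤ 266; integers 27 through 266: 240 values.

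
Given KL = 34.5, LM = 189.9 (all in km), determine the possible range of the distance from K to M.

155.4 ≤ KM ≤ 224.4 km

By the triangle inequality, |34.5 − 189.9| ≤ KM ≤ 34.5 + 189.9.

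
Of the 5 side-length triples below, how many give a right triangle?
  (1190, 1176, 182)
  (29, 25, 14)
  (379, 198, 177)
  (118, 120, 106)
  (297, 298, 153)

(1190,1176,182): 182²+1176² = 1416100 = 1190² → right
(29,25,14): 14²+25² = 821 < 841 = 29² → obtuse
(379,198,177): 177+198 ≤ 379, not a triangle
(118,120,106): 106²+118² = 25160 > 14400 = 120² → acute
(297,298,153): 153²+297² = 111618 > 88804 = 298² → acute
1 of the 5 is right.

1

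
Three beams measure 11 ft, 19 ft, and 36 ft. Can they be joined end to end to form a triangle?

No

The longest side is 36, but the other two sum to only 30.
30 < 36, so the triangle inequality fails.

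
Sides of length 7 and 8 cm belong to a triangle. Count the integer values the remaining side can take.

13

The third side lies in the open interval (1, 15).
Integers from 2 to 14 inclusive: 14 − 2 + 1 = 13.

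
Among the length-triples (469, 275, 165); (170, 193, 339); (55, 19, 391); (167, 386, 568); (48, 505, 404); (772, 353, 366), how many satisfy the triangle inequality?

1

(165,275,469): 165+275 ≤ 469 → not valid
(170,193,339): 170+193 > 339 → valid
(19,55,391): 19+55 ≤ 391 → not valid
(167,386,568): 167+386 ≤ 568 → not valid
(48,404,505): 48+404 ≤ 505 → not valid
(353,366,772): 353+366 ≤ 772 → not valid
1 of the 6 triples forms a triangle.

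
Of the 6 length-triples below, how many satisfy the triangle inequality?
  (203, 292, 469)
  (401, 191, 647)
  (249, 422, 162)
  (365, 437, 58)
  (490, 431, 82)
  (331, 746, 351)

(203,292,469): 203+292 > 469 → valid
(191,401,647): 191+401 ≤ 647 → not valid
(162,249,422): 162+249 ≤ 422 → not valid
(58,365,437): 58+365 ≤ 437 → not valid
(82,431,490): 82+431 > 490 → valid
(331,351,746): 331+351 ≤ 746 → not valid
2 of the 6 triples form a triangle.

2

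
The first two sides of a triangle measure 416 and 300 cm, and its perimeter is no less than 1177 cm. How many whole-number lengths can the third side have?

Triangle inequality: 116 < x < 716. Perimeter ≥ 1177 gives x ≥ 1177 − 416 − 300 = 461.
So 461 ≤ x < 716; integers 461 through 715: 255 values.

255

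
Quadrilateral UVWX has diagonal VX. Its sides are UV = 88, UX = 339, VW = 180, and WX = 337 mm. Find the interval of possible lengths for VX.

251 < VX < 427

From triangle UVX: |88 − 339| < VX < 88 + 339, i.e. 251 < VX < 427.
From triangle WVX: 157 < VX < 517.
Both must hold, so VX lies in the intersection.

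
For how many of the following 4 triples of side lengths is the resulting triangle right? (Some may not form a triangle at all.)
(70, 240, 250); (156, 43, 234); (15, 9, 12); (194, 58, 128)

2

(70,240,250): 70²+240² = 62500 = 250² → right
(156,43,234): 43+156 ≤ 234, not a triangle
(15,9,12): 9²+12² = 225 = 15² → right
(194,58,128): 58+128 ≤ 194, not a triangle
2 of the 4 are right.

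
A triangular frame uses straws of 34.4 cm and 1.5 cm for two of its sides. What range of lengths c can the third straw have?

By the triangle inequality, c must be less than 34.4 + 1.5 = 35.9 and greater than |34.4 − 1.5| = 32.9.

32.9 < c < 35.9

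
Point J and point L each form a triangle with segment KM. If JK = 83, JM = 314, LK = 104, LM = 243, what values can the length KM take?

231 < KM < 347

From triangle JKM: |83 − 314| < KM < 83 + 314, i.e. 231 < KM < 397.
From triangle LKM: 139 < KM < 347.
Both must hold, so KM lies in the intersection.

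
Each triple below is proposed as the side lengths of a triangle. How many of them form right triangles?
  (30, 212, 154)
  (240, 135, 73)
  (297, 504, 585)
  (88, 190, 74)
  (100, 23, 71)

(30,212,154): 30+154 ≤ 212, not a triangle
(240,135,73): 73+135 ≤ 240, not a triangle
(297,504,585): 297²+504² = 342225 = 585² → right
(88,190,74): 74+88 ≤ 190, not a triangle
(100,23,71): 23+71 ≤ 100, not a triangle
1 of the 5 is right.

1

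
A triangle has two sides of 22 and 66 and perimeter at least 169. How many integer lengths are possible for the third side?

Triangle inequality: 44 < x < 88. Perimeter ≥ 169 gives x ≥ 169 − 22 − 66 = 81.
So 81 ≤ x < 88; integers 81 through 87: 7 values.

7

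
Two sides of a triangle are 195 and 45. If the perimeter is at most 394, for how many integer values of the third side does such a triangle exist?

4

Triangle inequality: 150 < x < 240. Perimeter ≤ 394 gives x ≤ 394 − 195 − 45 = 154.
So 150 < x ≤ 154; integers 151 through 154: 4 values.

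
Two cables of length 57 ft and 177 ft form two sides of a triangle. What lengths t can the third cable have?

120 < t < 234

By the triangle inequality, t must be less than 57 + 177 = 234 and greater than |57 − 177| = 120.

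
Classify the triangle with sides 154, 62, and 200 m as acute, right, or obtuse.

Compare the square of the longest side to the sum of squares of the other two: 62² + 154² = 27560 < 40000 = 200².

obtuse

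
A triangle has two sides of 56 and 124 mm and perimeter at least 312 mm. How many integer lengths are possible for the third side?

48

Triangle inequality: 68 < x < 180. Perimeter ≥ 312 gives x ≥ 312 − 56 − 124 = 132.
So 132 ≤ x < 180; integers 132 through 179: 48 values.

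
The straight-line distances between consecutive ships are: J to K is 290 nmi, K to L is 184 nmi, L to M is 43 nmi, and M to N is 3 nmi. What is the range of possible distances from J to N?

The maximum is all hops collinear in one direction: 290 + 184 + 43 + 3 = 520.
The longest hop is 290; the others sum to 230. Folding the others back against it leaves at least 290 − 230 = 60.

60 ≤ JN ≤ 520 nmi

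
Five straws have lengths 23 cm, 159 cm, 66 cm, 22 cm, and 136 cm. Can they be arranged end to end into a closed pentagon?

Yes

A pentagon exists iff every side is shorter than the sum of the others — equivalently, the longest side is less than the sum of the rest.
Longest side 159 < 247 (sum of the remaining 4), so yes.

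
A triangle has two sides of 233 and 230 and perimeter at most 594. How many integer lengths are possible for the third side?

Triangle inequality: 3 < x < 463. Perimeter ≤ 594 gives x ≤ 594 − 233 − 230 = 131.
So 3 < x ≤ 131; integers 4 through 131: 128 values.

128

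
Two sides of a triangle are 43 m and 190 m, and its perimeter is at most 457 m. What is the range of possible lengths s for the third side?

Triangle inequality alone gives 147 < s < 233.
The perimeter condition gives s ≤ 457 − 43 − 190 = 224.
Intersecting the two: 147 < s ≤ 224.

147 < s ≤ 224 m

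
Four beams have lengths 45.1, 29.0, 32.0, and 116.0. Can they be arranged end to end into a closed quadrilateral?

No

For a quadrilateral, each side must be shorter than the sum of the others.
Here the longest side is 116.0, but the remaining 3 sides sum to only 106.1.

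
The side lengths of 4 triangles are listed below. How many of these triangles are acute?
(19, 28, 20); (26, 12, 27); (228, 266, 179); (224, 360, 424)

2

(19,28,20): 19²+20² = 761 < 784 = 28² → obtuse
(26,12,27): 12²+26² = 820 > 729 = 27² → acute
(228,266,179): 179²+228² = 84025 > 70756 = 266² → acute
(224,360,424): 224²+360² = 179776 = 424² → right
2 of the 4 are acute.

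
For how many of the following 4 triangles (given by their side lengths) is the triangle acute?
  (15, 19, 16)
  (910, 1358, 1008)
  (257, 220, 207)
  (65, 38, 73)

3

(15,19,16): 15²+16² = 481 > 361 = 19² → acute
(910,1358,1008): 910²+1008² = 1844164 = 1358² → right
(257,220,207): 207²+220² = 91249 > 66049 = 257² → acute
(65,38,73): 38²+65² = 5669 > 5329 = 73² → acute
3 of the 4 are acute.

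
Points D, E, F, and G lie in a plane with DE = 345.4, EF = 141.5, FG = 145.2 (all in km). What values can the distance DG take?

The maximum is all hops collinear in one direction: 345.4 + 141.5 + 145.2 = 632.1.
The longest hop is 345.4; the others sum to 286.7. Folding the others back against it leaves at least 345.4 − 286.7 = 58.7.

58.7 ≤ DG ≤ 632.1 km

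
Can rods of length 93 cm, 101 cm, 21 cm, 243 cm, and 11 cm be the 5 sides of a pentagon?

No

For a pentagon, each side must be shorter than the sum of the others.
Here the longest side is 243, but the remaining 4 sides sum to only 226.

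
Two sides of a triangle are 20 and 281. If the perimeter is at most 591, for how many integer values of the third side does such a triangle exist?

Triangle inequality: 261 < x < 301. Perimeter ≤ 591 gives x ≤ 591 − 20 − 281 = 290.
So 261 < x ≤ 290; integers 262 through 290: 29 values.

29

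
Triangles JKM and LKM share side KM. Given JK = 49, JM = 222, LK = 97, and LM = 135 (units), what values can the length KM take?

From triangle JKM: |49 − 222| < KM < 49 + 222, i.e. 173 < KM < 271.
From triangle LKM: 38 < KM < 232.
Both must hold, so KM lies in the intersection.

173 < KM < 232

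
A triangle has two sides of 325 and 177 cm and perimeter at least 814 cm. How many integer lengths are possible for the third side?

190

Triangle inequality: 148 < x < 502. Perimeter ≥ 814 gives x ≥ 814 − 325 − 177 = 312.
So 312 ≤ x < 502; integers 312 through 501: 190 values.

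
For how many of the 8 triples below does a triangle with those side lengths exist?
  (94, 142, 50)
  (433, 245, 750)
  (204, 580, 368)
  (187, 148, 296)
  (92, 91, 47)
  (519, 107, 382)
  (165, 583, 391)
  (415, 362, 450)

4

(50,94,142): 50+94 > 142 → valid
(245,433,750): 245+433 ≤ 750 → not valid
(204,368,580): 204+368 ≤ 580 → not valid
(148,187,296): 148+187 > 296 → valid
(47,91,92): 47+91 > 92 → valid
(107,382,519): 107+382 ≤ 519 → not valid
(165,391,583): 165+391 ≤ 583 → not valid
(362,415,450): 362+415 > 450 → valid
4 of the 8 triples form a triangle.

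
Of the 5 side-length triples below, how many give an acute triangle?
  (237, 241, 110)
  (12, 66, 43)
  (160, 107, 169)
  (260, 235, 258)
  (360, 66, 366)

3

(237,241,110): 110²+237² = 68269 > 58081 = 241² → acute
(12,66,43): 12+43 ≤ 66, not a triangle
(160,107,169): 107²+160² = 37049 > 28561 = 169² → acute
(260,235,258): 235²+258² = 121789 > 67600 = 260² → acute
(360,66,366): 66²+360² = 133956 = 366² → right
3 of the 5 are acute.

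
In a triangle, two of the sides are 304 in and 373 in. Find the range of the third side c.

69 < c < 677

By the triangle inequality, c must be less than 304 + 373 = 677 and greater than |304 − 373| = 69.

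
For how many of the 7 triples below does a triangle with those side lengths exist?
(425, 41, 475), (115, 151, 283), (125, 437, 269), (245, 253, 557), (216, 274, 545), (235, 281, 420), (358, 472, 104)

1

(41,425,475): 41+425 ≤ 475 → not valid
(115,151,283): 115+151 ≤ 283 → not valid
(125,269,437): 125+269 ≤ 437 → not valid
(245,253,557): 245+253 ≤ 557 → not valid
(216,274,545): 216+274 ≤ 545 → not valid
(235,281,420): 235+281 > 420 → valid
(104,358,472): 104+358 ≤ 472 → not valid
1 of the 7 triples forms a triangle.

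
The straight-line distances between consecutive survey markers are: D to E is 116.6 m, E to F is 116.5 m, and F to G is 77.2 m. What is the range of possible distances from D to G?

The maximum is all hops collinear in one direction: 116.6 + 116.5 + 77.2 = 310.3.
The longest hop is 116.6; the others sum to 193.7. Since 116.6 ≤ 193.7, the path can fold back on itself completely, so the minimum distance is 0.

0 ≤ DG ≤ 310.3 m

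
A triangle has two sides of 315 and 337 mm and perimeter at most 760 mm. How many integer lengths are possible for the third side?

Triangle inequality: 22 < x < 652. Perimeter ≤ 760 gives x ≤ 760 − 315 − 337 = 108.
So 22 < x ≤ 108; integers 23 through 108: 86 values.

86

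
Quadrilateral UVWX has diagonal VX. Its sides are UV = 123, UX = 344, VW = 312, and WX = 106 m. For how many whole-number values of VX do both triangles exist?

196

From triangle UVX: 221 < VX < 467.
From triangle WVX: 206 < VX < 418.
Intersection: 221 < VX < 418, so integers 222 through 417: 196 values.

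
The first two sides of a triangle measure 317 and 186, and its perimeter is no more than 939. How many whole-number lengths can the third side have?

305

Triangle inequality: 131 < x < 503. Perimeter ≤ 939 gives x ≤ 939 − 317 − 186 = 436.
So 131 < x ≤ 436; integers 132 through 436: 305 values.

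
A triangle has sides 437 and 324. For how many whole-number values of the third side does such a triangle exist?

The third side lies in the open interval (113, 761).
Integers from 114 to 760 inclusive: 760 − 114 + 1 = 647.

647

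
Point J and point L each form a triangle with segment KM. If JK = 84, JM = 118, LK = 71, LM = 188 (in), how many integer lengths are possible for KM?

From triangle JKM: 34 < KM < 202.
From triangle LKM: 117 < KM < 259.
Intersection: 117 < KM < 202, so integers 118 through 201: 84 values.

84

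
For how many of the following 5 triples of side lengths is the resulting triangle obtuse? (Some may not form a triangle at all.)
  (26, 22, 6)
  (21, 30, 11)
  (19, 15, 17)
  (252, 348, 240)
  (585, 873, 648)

(26,22,6): 6²+22² = 520 < 676 = 26² → obtuse
(21,30,11): 11²+21² = 562 < 900 = 30² → obtuse
(19,15,17): 15²+17² = 514 > 361 = 19² → acute
(252,348,240): 240²+252² = 121104 = 348² → right
(585,873,648): 585²+648² = 762129 = 873² → right
2 of the 5 are obtuse.

2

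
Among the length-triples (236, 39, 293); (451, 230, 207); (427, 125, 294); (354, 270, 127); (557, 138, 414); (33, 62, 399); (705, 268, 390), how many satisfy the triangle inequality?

(39,236,293): 39+236 ≤ 293 → not valid
(207,230,451): 207+230 ≤ 451 → not valid
(125,294,427): 125+294 ≤ 427 → not valid
(127,270,354): 127+270 > 354 → valid
(138,414,557): 138+414 ≤ 557 → not valid
(33,62,399): 33+62 ≤ 399 → not valid
(268,390,705): 268+390 ≤ 705 → not valid
1 of the 7 triples forms a triangle.

1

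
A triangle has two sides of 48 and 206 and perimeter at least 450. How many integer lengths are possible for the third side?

58

Triangle inequality: 158 < x < 254. Perimeter ≥ 450 gives x ≥ 450 − 48 − 206 = 196.
So 196 ≤ x < 254; integers 196 through 253: 58 values.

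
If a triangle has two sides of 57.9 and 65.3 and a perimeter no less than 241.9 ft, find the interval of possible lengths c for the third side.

118.7 ≤ c < 123.2

Triangle inequality alone gives 7.4 < c < 123.2.
The perimeter condition gives c ≥ 241.9 − 57.9 − 65.3 = 118.7.
Intersecting the two: 118.7 ≤ c < 123.2.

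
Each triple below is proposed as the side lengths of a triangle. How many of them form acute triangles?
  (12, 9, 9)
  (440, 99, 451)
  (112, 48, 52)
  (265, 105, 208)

(12,9,9): 9²+9² = 162 > 144 = 12² → acute
(440,99,451): 99²+440² = 203401 = 451² → right
(112,48,52): 48+52 ≤ 112, not a triangle
(265,105,208): 105²+208² = 54289 < 70225 = 265² → obtuse
1 of the 4 is acute.

1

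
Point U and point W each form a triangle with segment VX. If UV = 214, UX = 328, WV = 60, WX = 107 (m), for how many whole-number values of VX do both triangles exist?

52

From triangle UVX: 114 < VX < 542.
From triangle WVX: 47 < VX < 167.
Intersection: 114 < VX < 167, so integers 115 through 166: 52 values.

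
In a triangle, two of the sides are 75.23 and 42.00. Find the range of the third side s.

By the triangle inequality, s must be less than 75.23 + 42.00 = 117.23 and greater than |75.23 − 42.00| = 33.23.

33.23 < s < 117.23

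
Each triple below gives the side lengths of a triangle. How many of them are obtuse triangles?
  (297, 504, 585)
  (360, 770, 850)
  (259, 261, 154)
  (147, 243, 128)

(297,504,585): 297²+504² = 342225 = 585² → right
(360,770,850): 360²+770² = 722500 = 850² → right
(259,261,154): 154²+259² = 90797 > 68121 = 261² → acute
(147,243,128): 128²+147² = 37993 < 59049 = 243² → obtuse
1 of the 4 is obtuse.

1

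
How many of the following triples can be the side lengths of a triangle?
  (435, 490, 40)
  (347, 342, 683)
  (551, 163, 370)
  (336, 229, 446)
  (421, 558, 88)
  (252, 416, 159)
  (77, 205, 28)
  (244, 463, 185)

(40,435,490): 40+435 ≤ 490 → not valid
(342,347,683): 342+347 > 683 → valid
(163,370,551): 163+370 ≤ 551 → not valid
(229,336,446): 229+336 > 446 → valid
(88,421,558): 88+421 ≤ 558 → not valid
(159,252,416): 159+252 ≤ 416 → not valid
(28,77,205): 28+77 ≤ 205 → not valid
(185,244,463): 185+244 ≤ 463 → not valid
2 of the 8 triples form a triangle.

2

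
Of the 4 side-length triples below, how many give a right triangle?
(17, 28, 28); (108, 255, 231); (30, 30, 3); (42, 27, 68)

(17,28,28): 17²+28² = 1073 > 784 = 28² → acute
(108,255,231): 108²+231² = 65025 = 255² → right
(30,30,3): 3²+30² = 909 > 900 = 30² → acute
(42,27,68): 27²+42² = 2493 < 4624 = 68² → obtuse
1 of the 4 is right.

1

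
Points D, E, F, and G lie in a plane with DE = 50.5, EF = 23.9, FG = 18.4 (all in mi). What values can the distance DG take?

The maximum is all hops collinear in one direction: 50.5 + 23.9 + 18.4 = 92.8.
The longest hop is 50.5; the others sum to 42.3. Folding the others back against it leaves at least 50.5 − 42.3 = 8.2.

8.2 ≤ DG ≤ 92.8 mi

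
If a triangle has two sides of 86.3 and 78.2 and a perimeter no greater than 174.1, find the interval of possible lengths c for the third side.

8.1 < c ≤ 9.6

Triangle inequality alone gives 8.1 < c < 164.5.
The perimeter condition gives c ≤ 174.1 − 86.3 − 78.2 = 9.6.
Intersecting the two: 8.1 < c ≤ 9.6.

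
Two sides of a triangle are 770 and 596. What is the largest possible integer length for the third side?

The third side must be strictly less than 770 + 596 = 1366.
The largest integer below 1366 is 1365.

1365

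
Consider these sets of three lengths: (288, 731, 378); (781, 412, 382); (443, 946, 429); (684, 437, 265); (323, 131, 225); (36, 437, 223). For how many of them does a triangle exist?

(288,378,731): 288+378 ≤ 731 → not valid
(382,412,781): 382+412 > 781 → valid
(429,443,946): 429+443 ≤ 946 → not valid
(265,437,684): 265+437 > 684 → valid
(131,225,323): 131+225 > 323 → valid
(36,223,437): 36+223 ≤ 437 → not valid
3 of the 6 triples form a triangle.

3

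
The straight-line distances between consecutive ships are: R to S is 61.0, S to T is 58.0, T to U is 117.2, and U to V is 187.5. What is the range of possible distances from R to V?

0 ≤ RV ≤ 423.7

The maximum is all hops collinear in one direction: 61.0 + 58.0 + 117.2 + 187.5 = 423.7.
The longest hop is 187.5; the others sum to 236.2. Since 187.5 ≤ 236.2, the path can fold back on itself completely, so the minimum distance is 0.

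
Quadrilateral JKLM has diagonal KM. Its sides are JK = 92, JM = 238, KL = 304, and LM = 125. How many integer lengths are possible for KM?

150

From triangle JKM: 146 < KM < 330.
From triangle LKM: 179 < KM < 429.
Intersection: 179 < KM < 330, so integers 180 through 329: 150 values.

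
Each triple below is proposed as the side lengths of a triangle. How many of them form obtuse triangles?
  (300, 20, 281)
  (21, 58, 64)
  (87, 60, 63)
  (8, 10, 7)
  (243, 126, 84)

(300,20,281): 20²+281² = 79361 < 90000 = 300² → obtuse
(21,58,64): 21²+58² = 3805 < 4096 = 64² → obtuse
(87,60,63): 60²+63² = 7569 = 87² → right
(8,10,7): 7²+8² = 113 > 100 = 10² → acute
(243,126,84): 84+126 ≤ 243, not a triangle
2 of the 5 are obtuse.

2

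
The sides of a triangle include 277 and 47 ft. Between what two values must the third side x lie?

230 < x < 324 (ft)

By the triangle inequality, x must be less than 277 + 47 = 324 and greater than |277 − 47| = 230.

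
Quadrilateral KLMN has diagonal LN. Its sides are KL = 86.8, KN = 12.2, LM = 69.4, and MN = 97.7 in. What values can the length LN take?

74.6 < LN < 99.0

From triangle KLN: |86.8 − 12.2| < LN < 86.8 + 12.2, i.e. 74.6 < LN < 99.0.
From triangle MLN: 28.3 < LN < 167.1.
Both must hold, so LN lies in the intersection.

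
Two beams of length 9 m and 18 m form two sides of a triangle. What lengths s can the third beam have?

9 < s < 27

By the triangle inequality, s must be less than 9 + 18 = 27 and greater than |9 − 18| = 9.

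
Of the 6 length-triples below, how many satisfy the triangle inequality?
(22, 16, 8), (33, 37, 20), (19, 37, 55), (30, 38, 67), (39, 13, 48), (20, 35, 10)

(8,16,22): 8+16 > 22 → valid
(20,33,37): 20+33 > 37 → valid
(19,37,55): 19+37 > 55 → valid
(30,38,67): 30+38 > 67 → valid
(13,39,48): 13+39 > 48 → valid
(10,20,35): 10+20 ≤ 35 → not valid
5 of the 6 triples form a triangle.

5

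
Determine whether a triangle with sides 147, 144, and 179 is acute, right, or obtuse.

Compare the square of the longest side to the sum of squares of the other two: 144² + 147² = 42345 > 32041 = 179².

acute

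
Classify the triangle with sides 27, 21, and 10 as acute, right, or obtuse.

Compare the square of the longest side to the sum of squares of the other two: 10² + 21² = 541 < 729 = 27².

obtuse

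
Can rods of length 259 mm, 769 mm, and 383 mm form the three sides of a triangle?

No

The longest side is 769, but the other two sum to only 642.
642 < 769, so the triangle inequality fails.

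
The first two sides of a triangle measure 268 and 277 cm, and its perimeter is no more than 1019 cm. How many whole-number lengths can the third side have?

Triangle inequality: 9 < x < 545. Perimeter ≤ 1019 gives x ≤ 1019 − 268 − 277 = 474.
So 9 < x ≤ 474; integers 10 through 474: 465 values.

465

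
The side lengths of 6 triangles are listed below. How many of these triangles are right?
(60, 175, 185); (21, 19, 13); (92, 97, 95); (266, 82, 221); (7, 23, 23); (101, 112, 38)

(60,175,185): 60²+175² = 34225 = 185² → right
(21,19,13): 13²+19² = 530 > 441 = 21² → acute
(92,97,95): 92²+95² = 17489 > 9409 = 97² → acute
(266,82,221): 82²+221² = 55565 < 70756 = 266² → obtuse
(7,23,23): 7²+23² = 578 > 529 = 23² → acute
(101,112,38): 38²+101² = 11645 < 12544 = 112² → obtuse
1 of the 6 is right.

1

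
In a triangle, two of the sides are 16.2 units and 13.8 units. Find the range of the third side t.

By the triangle inequality, t must be less than 16.2 + 13.8 = 30.0 and greater than |16.2 − 13.8| = 2.4.

2.4 < t < 30.0 (units)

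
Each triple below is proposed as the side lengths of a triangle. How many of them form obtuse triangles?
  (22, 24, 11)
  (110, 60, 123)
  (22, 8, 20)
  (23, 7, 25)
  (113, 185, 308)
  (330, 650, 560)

2

(22,24,11): 11²+22² = 605 > 576 = 24² → acute
(110,60,123): 60²+110² = 15700 > 15129 = 123² → acute
(22,8,20): 8²+20² = 464 < 484 = 22² → obtuse
(23,7,25): 7²+23² = 578 < 625 = 25² → obtuse
(113,185,308): 113+185 ≤ 308, not a triangle
(330,650,560): 330²+560² = 422500 = 650² → right
2 of the 6 are obtuse.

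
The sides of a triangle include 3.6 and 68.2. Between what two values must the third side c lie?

By the triangle inequality, c must be less than 3.6 + 68.2 = 71.8 and greater than |3.6 − 68.2| = 64.6.

64.6 < c < 71.8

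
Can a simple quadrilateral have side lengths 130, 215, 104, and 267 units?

Yes

A quadrilateral exists iff every side is shorter than the sum of the others — equivalently, the longest side is less than the sum of the rest.
Longest side 267 < 449 (sum of the remaining 3), so yes.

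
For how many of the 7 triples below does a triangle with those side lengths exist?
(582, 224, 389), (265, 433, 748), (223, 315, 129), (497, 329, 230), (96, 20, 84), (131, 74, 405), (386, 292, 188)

5

(224,389,582): 224+389 > 582 → valid
(265,433,748): 265+433 ≤ 748 → not valid
(129,223,315): 129+223 > 315 → valid
(230,329,497): 230+329 > 497 → valid
(20,84,96): 20+84 > 96 → valid
(74,131,405): 74+131 ≤ 405 → not valid
(188,292,386): 188+292 > 386 → valid
5 of the 7 triples form a triangle.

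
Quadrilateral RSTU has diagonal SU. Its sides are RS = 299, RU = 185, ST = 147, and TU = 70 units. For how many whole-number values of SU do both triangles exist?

From triangle RSU: 114 < SU < 484.
From triangle TSU: 77 < SU < 217.
Intersection: 114 < SU < 217, so integers 115 through 216: 102 values.

102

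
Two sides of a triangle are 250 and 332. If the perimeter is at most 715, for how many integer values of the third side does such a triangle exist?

51

Triangle inequality: 82 < x < 582. Perimeter ≤ 715 gives x ≤ 715 − 250 − 332 = 133.
So 82 < x ≤ 133; integers 83 through 133: 51 values.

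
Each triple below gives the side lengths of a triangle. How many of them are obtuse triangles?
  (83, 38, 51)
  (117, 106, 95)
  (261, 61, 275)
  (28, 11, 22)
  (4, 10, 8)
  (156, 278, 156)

5

(83,38,51): 38²+51² = 4045 < 6889 = 83² → obtuse
(117,106,95): 95²+106² = 20261 > 13689 = 117² → acute
(261,61,275): 61²+261² = 71842 < 75625 = 275² → obtuse
(28,11,22): 11²+22² = 605 < 784 = 28² → obtuse
(4,10,8): 4²+8² = 80 < 100 = 10² → obtuse
(156,278,156): 156²+156² = 48672 < 77284 = 278² → obtuse
5 of the 6 are obtuse.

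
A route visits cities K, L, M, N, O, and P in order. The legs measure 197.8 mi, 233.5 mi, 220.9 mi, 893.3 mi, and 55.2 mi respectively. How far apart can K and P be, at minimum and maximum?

185.9 ≤ KP ≤ 1600.7 mi

The maximum is all hops collinear in one direction: 197.8 + 233.5 + 220.9 + 893.3 + 55.2 = 1600.7.
The longest hop is 893.3; the others sum to 707.4. Folding the others back against it leaves at least 893.3 − 707.4 = 185.9.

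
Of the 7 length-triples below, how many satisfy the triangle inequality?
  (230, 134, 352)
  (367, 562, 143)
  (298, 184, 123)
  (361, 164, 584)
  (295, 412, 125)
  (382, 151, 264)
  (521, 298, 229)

5

(134,230,352): 134+230 > 352 → valid
(143,367,562): 143+367 ≤ 562 → not valid
(123,184,298): 123+184 > 298 → valid
(164,361,584): 164+361 ≤ 584 → not valid
(125,295,412): 125+295 > 412 → valid
(151,264,382): 151+264 > 382 → valid
(229,298,521): 229+298 > 521 → valid
5 of the 7 triples form a triangle.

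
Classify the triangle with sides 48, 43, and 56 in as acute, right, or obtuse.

Compare the square of the longest side to the sum of squares of the other two: 43² + 48² = 4153 > 3136 = 56².

acute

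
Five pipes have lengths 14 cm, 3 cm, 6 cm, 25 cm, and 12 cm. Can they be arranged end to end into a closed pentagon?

Yes

A pentagon exists iff every side is shorter than the sum of the others — equivalently, the longest side is less than the sum of the rest.
Longest side 25 < 35 (sum of the remaining 4), so yes.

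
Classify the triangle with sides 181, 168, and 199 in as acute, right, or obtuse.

Compare the square of the longest side to the sum of squares of the other two: 168² + 181² = 60985 > 39601 = 199².

acute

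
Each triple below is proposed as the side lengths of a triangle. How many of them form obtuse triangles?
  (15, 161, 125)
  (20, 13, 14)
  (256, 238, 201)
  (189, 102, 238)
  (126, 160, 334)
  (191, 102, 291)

(15,161,125): 15+125 ≤ 161, not a triangle
(20,13,14): 13²+14² = 365 < 400 = 20² → obtuse
(256,238,201): 201²+238² = 97045 > 65536 = 256² → acute
(189,102,238): 102²+189² = 46125 < 56644 = 238² → obtuse
(126,160,334): 126+160 ≤ 334, not a triangle
(191,102,291): 102²+191² = 46885 < 84681 = 291² → obtuse
3 of the 6 are obtuse.

3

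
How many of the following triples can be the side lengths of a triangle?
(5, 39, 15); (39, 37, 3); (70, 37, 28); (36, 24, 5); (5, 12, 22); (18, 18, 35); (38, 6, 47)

2

(5,15,39): 5+15 ≤ 39 → not valid
(3,37,39): 3+37 > 39 → valid
(28,37,70): 28+37 ≤ 70 → not valid
(5,24,36): 5+24 ≤ 36 → not valid
(5,12,22): 5+12 ≤ 22 → not valid
(18,18,35): 18+18 > 35 → valid
(6,38,47): 6+38 ≤ 47 → not valid
2 of the 7 triples form a triangle.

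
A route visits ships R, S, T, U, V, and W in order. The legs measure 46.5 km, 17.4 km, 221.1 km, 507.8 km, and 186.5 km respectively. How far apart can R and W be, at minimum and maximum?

The maximum is all hops collinear in one direction: 46.5 + 17.4 + 221.1 + 507.8 + 186.5 = 979.3.
The longest hop is 507.8; the others sum to 471.5. Folding the others back against it leaves at least 507.8 − 471.5 = 36.3.

36.3 ≤ RW ≤ 979.3 km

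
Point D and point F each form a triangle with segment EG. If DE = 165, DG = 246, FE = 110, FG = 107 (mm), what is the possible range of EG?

From triangle DEG: |165 − 246| < EG < 165 + 246, i.e. 81 < EG < 411.
From triangle FEG: 3 < EG < 217.
Both must hold, so EG lies in the intersection.

81 < EG < 217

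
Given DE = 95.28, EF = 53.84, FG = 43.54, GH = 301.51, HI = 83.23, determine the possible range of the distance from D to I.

25.62 ≤ DI ≤ 577.40

The maximum is all hops collinear in one direction: 95.28 + 53.84 + 43.54 + 301.51 + 83.23 = 577.40.
The longest hop is 301.51; the others sum to 275.89. Folding the others back against it leaves at least 301.51 − 275.89 = 25.62.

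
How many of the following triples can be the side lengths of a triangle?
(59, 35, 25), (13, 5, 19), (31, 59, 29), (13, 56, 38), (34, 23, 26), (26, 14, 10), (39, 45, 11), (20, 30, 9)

4

(25,35,59): 25+35 > 59 → valid
(5,13,19): 5+13 ≤ 19 → not valid
(29,31,59): 29+31 > 59 → valid
(13,38,56): 13+38 ≤ 56 → not valid
(23,26,34): 23+26 > 34 → valid
(10,14,26): 10+14 ≤ 26 → not valid
(11,39,45): 11+39 > 45 → valid
(9,20,30): 9+20 ≤ 30 → not valid
4 of the 8 triples form a triangle.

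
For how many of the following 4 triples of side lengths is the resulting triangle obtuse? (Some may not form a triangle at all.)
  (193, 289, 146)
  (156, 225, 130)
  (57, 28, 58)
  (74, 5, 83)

2

(193,289,146): 146²+193² = 58565 < 83521 = 289² → obtuse
(156,225,130): 130²+156² = 41236 < 50625 = 225² → obtuse
(57,28,58): 28²+57² = 4033 > 3364 = 58² → acute
(74,5,83): 5+74 ≤ 83, not a triangle
2 of the 4 are obtuse.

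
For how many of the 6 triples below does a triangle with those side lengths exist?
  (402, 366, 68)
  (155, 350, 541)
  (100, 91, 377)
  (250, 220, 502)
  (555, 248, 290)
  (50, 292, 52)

(68,366,402): 68+366 > 402 → valid
(155,350,541): 155+350 ≤ 541 → not valid
(91,100,377): 91+100 ≤ 377 → not valid
(220,250,502): 220+250 ≤ 502 → not valid
(248,290,555): 248+290 ≤ 555 → not valid
(50,52,292): 50+52 ≤ 292 → not valid
1 of the 6 triples forms a triangle.

1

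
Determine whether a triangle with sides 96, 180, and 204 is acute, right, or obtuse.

right

Compare the square of the longest side to the sum of squares of the other two: 96² + 180² = 41616 = 204².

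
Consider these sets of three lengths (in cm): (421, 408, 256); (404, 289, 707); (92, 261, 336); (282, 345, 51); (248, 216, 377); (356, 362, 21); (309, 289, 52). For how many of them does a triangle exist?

5

(256,408,421): 256+408 > 421 → valid
(289,404,707): 289+404 ≤ 707 → not valid
(92,261,336): 92+261 > 336 → valid
(51,282,345): 51+282 ≤ 345 → not valid
(216,248,377): 216+248 > 377 → valid
(21,356,362): 21+356 > 362 → valid
(52,289,309): 52+289 > 309 → valid
5 of the 7 triples form a triangle.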